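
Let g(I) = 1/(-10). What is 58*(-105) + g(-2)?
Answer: -60901/10 ≈ -6090.1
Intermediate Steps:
g(I) = -⅒
58*(-105) + g(-2) = 58*(-105) - ⅒ = -6090 - ⅒ = -60901/10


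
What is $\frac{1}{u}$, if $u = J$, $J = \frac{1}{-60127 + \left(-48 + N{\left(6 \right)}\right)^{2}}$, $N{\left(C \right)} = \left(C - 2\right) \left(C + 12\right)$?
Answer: $-59551$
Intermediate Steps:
$N{\left(C \right)} = \left(-2 + C\right) \left(12 + C\right)$
$J = - \frac{1}{59551}$ ($J = \frac{1}{-60127 + \left(-48 + \left(-24 + 6^{2} + 10 \cdot 6\right)\right)^{2}} = \frac{1}{-60127 + \left(-48 + \left(-24 + 36 + 60\right)\right)^{2}} = \frac{1}{-60127 + \left(-48 + 72\right)^{2}} = \frac{1}{-60127 + 24^{2}} = \frac{1}{-60127 + 576} = \frac{1}{-59551} = - \frac{1}{59551} \approx -1.6792 \cdot 10^{-5}$)
$u = - \frac{1}{59551} \approx -1.6792 \cdot 10^{-5}$
$\frac{1}{u} = \frac{1}{- \frac{1}{59551}} = -59551$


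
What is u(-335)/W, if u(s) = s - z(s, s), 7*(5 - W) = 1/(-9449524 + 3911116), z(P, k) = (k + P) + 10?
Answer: 12599878200/193844281 ≈ 65.000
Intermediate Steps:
z(P, k) = 10 + P + k (z(P, k) = (P + k) + 10 = 10 + P + k)
W = 193844281/38768856 (W = 5 - 1/(7*(-9449524 + 3911116)) = 5 - 1/7/(-5538408) = 5 - 1/7*(-1/5538408) = 5 + 1/38768856 = 193844281/38768856 ≈ 5.0000)
u(s) = -10 - s (u(s) = s - (10 + s + s) = s - (10 + 2*s) = s + (-10 - 2*s) = -10 - s)
u(-335)/W = (-10 - 1*(-335))/(193844281/38768856) = (-10 + 335)*(38768856/193844281) = 325*(38768856/193844281) = 12599878200/193844281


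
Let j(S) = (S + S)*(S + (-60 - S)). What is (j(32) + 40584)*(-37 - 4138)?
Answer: -153406200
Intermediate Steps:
j(S) = -120*S (j(S) = (2*S)*(-60) = -120*S)
(j(32) + 40584)*(-37 - 4138) = (-120*32 + 40584)*(-37 - 4138) = (-3840 + 40584)*(-4175) = 36744*(-4175) = -153406200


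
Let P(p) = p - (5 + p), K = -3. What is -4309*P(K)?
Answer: 21545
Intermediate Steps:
P(p) = -5 (P(p) = p + (-5 - p) = -5)
-4309*P(K) = -4309*(-5) = 21545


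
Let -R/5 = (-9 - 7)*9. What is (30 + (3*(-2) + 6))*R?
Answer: 21600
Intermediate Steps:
R = 720 (R = -5*(-9 - 7)*9 = -(-80)*9 = -5*(-144) = 720)
(30 + (3*(-2) + 6))*R = (30 + (3*(-2) + 6))*720 = (30 + (-6 + 6))*720 = (30 + 0)*720 = 30*720 = 21600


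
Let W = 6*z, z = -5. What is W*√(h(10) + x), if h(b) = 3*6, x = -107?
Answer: -30*I*√89 ≈ -283.02*I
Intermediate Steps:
h(b) = 18
W = -30 (W = 6*(-5) = -30)
W*√(h(10) + x) = -30*√(18 - 107) = -30*I*√89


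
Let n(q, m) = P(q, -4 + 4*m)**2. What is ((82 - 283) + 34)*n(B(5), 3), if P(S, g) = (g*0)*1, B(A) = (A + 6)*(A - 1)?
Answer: 0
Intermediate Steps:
B(A) = (-1 + A)*(6 + A) (B(A) = (6 + A)*(-1 + A) = (-1 + A)*(6 + A))
P(S, g) = 0 (P(S, g) = 0*1 = 0)
n(q, m) = 0 (n(q, m) = 0**2 = 0)
((82 - 283) + 34)*n(B(5), 3) = ((82 - 283) + 34)*0 = (-201 + 34)*0 = -167*0 = 0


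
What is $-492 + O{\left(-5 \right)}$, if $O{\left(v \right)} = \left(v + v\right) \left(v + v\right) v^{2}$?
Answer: $2008$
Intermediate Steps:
$O{\left(v \right)} = 4 v^{4}$ ($O{\left(v \right)} = 2 v 2 v v^{2} = 4 v^{2} v^{2} = 4 v^{4}$)
$-492 + O{\left(-5 \right)} = -492 + 4 \left(-5\right)^{4} = -492 + 4 \cdot 625 = -492 + 2500 = 2008$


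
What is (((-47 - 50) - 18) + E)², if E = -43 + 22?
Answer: 18496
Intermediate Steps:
E = -21
(((-47 - 50) - 18) + E)² = (((-47 - 50) - 18) - 21)² = ((-97 - 18) - 21)² = (-115 - 21)² = (-136)² = 18496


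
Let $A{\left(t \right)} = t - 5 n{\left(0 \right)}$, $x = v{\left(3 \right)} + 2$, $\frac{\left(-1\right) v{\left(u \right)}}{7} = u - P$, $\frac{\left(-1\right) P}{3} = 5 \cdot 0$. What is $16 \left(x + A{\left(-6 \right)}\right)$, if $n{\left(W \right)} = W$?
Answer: $-400$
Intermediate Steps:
$P = 0$ ($P = - 3 \cdot 5 \cdot 0 = \left(-3\right) 0 = 0$)
$v{\left(u \right)} = - 7 u$ ($v{\left(u \right)} = - 7 \left(u - 0\right) = - 7 \left(u + 0\right) = - 7 u$)
$x = -19$ ($x = \left(-7\right) 3 + 2 = -21 + 2 = -19$)
$A{\left(t \right)} = t$ ($A{\left(t \right)} = t - 0 = t + 0 = t$)
$16 \left(x + A{\left(-6 \right)}\right) = 16 \left(-19 - 6\right) = 16 \left(-25\right) = -400$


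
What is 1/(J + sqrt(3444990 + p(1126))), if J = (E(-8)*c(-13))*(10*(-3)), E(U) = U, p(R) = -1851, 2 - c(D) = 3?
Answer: 80/1128513 + sqrt(382571)/1128513 ≈ 0.00061898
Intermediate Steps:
c(D) = -1 (c(D) = 2 - 1*3 = 2 - 3 = -1)
J = -240 (J = (-8*(-1))*(10*(-3)) = 8*(-30) = -240)
1/(J + sqrt(3444990 + p(1126))) = 1/(-240 + sqrt(3444990 - 1851)) = 1/(-240 + sqrt(3443139)) = 1/(-240 + 3*sqrt(382571))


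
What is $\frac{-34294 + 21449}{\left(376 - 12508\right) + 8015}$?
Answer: $\frac{12845}{4117} \approx 3.12$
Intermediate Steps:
$\frac{-34294 + 21449}{\left(376 - 12508\right) + 8015} = - \frac{12845}{\left(376 - 12508\right) + 8015} = - \frac{12845}{-12132 + 8015} = - \frac{12845}{-4117} = \left(-12845\right) \left(- \frac{1}{4117}\right) = \frac{12845}{4117}$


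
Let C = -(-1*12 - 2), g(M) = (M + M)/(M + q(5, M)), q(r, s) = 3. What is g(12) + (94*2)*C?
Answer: 13168/5 ≈ 2633.6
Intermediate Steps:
g(M) = 2*M/(3 + M) (g(M) = (M + M)/(M + 3) = (2*M)/(3 + M) = 2*M/(3 + M))
C = 14 (C = -(-12 - 2) = -1*(-14) = 14)
g(12) + (94*2)*C = 2*12/(3 + 12) + (94*2)*14 = 2*12/15 + 188*14 = 2*12*(1/15) + 2632 = 8/5 + 2632 = 13168/5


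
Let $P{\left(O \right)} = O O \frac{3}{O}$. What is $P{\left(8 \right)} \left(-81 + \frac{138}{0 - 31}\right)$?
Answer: $- \frac{63576}{31} \approx -2050.8$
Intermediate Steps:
$P{\left(O \right)} = 3 O$ ($P{\left(O \right)} = O^{2} \frac{3}{O} = 3 O$)
$P{\left(8 \right)} \left(-81 + \frac{138}{0 - 31}\right) = 3 \cdot 8 \left(-81 + \frac{138}{0 - 31}\right) = 24 \left(-81 + \frac{138}{-31}\right) = 24 \left(-81 + 138 \left(- \frac{1}{31}\right)\right) = 24 \left(-81 - \frac{138}{31}\right) = 24 \left(- \frac{2649}{31}\right) = - \frac{63576}{31}$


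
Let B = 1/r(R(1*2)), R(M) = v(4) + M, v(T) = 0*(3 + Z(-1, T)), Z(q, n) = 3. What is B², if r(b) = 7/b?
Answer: 4/49 ≈ 0.081633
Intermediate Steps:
v(T) = 0 (v(T) = 0*(3 + 3) = 0*6 = 0)
R(M) = M (R(M) = 0 + M = M)
B = 2/7 (B = 1/(7/((1*2))) = 1/(7/2) = 2/7 ≈ 0.28571)
B² = (2/7)² = 4/49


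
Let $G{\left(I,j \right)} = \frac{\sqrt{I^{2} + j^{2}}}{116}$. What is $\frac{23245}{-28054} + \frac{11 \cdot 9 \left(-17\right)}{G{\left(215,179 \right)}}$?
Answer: $- \frac{23245}{28054} - \frac{97614 \sqrt{78266}}{39133} \approx -698.67$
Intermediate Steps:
$G{\left(I,j \right)} = \frac{\sqrt{I^{2} + j^{2}}}{116}$ ($G{\left(I,j \right)} = \sqrt{I^{2} + j^{2}} \cdot \frac{1}{116} = \frac{\sqrt{I^{2} + j^{2}}}{116}$)
$\frac{23245}{-28054} + \frac{11 \cdot 9 \left(-17\right)}{G{\left(215,179 \right)}} = \frac{23245}{-28054} + \frac{11 \cdot 9 \left(-17\right)}{\frac{1}{116} \sqrt{215^{2} + 179^{2}}} = 23245 \left(- \frac{1}{28054}\right) + \frac{99 \left(-17\right)}{\frac{1}{116} \sqrt{46225 + 32041}} = - \frac{23245}{28054} - \frac{1683}{\frac{1}{116} \sqrt{78266}} = - \frac{23245}{28054} - 1683 \frac{58 \sqrt{78266}}{39133} = - \frac{23245}{28054} - \frac{97614 \sqrt{78266}}{39133}$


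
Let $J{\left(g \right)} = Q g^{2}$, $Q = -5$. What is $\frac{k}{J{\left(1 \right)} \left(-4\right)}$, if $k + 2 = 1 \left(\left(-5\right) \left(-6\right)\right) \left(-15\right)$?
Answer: $- \frac{113}{5} \approx -22.6$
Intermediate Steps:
$J{\left(g \right)} = - 5 g^{2}$
$k = -452$ ($k = -2 + 1 \left(\left(-5\right) \left(-6\right)\right) \left(-15\right) = -2 + 1 \cdot 30 \left(-15\right) = -2 + 30 \left(-15\right) = -2 - 450 = -452$)
$\frac{k}{J{\left(1 \right)} \left(-4\right)} = - \frac{452}{- 5 \cdot 1^{2} \left(-4\right)} = - \frac{452}{\left(-5\right) 1 \left(-4\right)} = - \frac{452}{\left(-5\right) \left(-4\right)} = - \frac{452}{20} = \left(-452\right) \frac{1}{20} = - \frac{113}{5}$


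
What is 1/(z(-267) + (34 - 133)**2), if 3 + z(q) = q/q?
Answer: 1/9799 ≈ 0.00010205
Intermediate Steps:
z(q) = -2 (z(q) = -3 + q/q = -3 + 1 = -2)
1/(z(-267) + (34 - 133)**2) = 1/(-2 + (34 - 133)**2) = 1/(-2 + (-99)**2) = 1/(-2 + 9801) = 1/9799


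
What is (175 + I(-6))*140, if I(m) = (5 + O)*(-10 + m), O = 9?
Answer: -6860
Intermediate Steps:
I(m) = -140 + 14*m (I(m) = (5 + 9)*(-10 + m) = 14*(-10 + m) = -140 + 14*m)
(175 + I(-6))*140 = (175 + (-140 + 14*(-6)))*140 = (175 + (-140 - 84))*140 = (175 - 224)*140 = -49*140 = -6860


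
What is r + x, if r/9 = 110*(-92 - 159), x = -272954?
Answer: -521444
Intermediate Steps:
r = -248490 (r = 9*(110*(-92 - 159)) = 9*(110*(-251)) = 9*(-27610) = -248490)
r + x = -248490 - 272954 = -521444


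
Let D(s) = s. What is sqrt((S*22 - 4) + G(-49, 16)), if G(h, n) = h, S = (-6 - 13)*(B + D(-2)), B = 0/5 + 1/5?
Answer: sqrt(17485)/5 ≈ 26.446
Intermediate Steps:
B = 1/5 (B = 0*(1/5) + 1*(1/5) = 0 + 1/5 = 1/5 ≈ 0.20000)
S = 171/5 (S = (-6 - 13)*(1/5 - 2) = -19*(-9/5) = 171/5 ≈ 34.200)
sqrt((S*22 - 4) + G(-49, 16)) = sqrt(((171/5)*22 - 4) - 49) = sqrt((3762/5 - 4) - 49) = sqrt(3742/5 - 49) = sqrt(3497/5) = sqrt(17485)/5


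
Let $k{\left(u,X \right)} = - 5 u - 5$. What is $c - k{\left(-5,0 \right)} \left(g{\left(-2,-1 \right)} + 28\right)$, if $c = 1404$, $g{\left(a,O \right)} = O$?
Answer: $864$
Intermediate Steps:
$k{\left(u,X \right)} = -5 - 5 u$
$c - k{\left(-5,0 \right)} \left(g{\left(-2,-1 \right)} + 28\right) = 1404 - \left(-5 - -25\right) \left(-1 + 28\right) = 1404 - \left(-5 + 25\right) 27 = 1404 - 20 \cdot 27 = 1404 - 540 = 864$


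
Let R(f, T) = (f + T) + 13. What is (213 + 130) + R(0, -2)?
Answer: 354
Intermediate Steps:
R(f, T) = 13 + T + f (R(f, T) = (T + f) + 13 = 13 + T + f)
(213 + 130) + R(0, -2) = (213 + 130) + (13 - 2 + 0) = 343 + 11 = 354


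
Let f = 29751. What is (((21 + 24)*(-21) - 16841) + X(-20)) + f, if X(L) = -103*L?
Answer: 14025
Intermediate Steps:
(((21 + 24)*(-21) - 16841) + X(-20)) + f = (((21 + 24)*(-21) - 16841) - 103*(-20)) + 29751 = ((45*(-21) - 16841) + 2060) + 29751 = ((-945 - 16841) + 2060) + 29751 = (-17786 + 2060) + 29751 = -15726 + 29751 = 14025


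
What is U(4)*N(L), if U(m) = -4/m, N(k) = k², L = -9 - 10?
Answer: -361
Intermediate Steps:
L = -19
U(4)*N(L) = -4/4*(-19)² = -4*¼*361 = -1*361 = -361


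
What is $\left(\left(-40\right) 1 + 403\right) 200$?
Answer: $72600$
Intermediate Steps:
$\left(\left(-40\right) 1 + 403\right) 200 = \left(-40 + 403\right) 200 = 363 \cdot 200 = 72600$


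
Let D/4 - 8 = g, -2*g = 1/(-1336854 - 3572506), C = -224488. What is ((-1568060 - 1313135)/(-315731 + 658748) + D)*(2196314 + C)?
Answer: 19591561923796790681/420998484780 ≈ 4.6536e+7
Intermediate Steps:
g = 1/9818720 (g = -1/(2*(-1336854 - 3572506)) = -1/2/(-4909360) = -1/2*(-1/4909360) = 1/9818720 ≈ 1.0185e-7)
D = 78549761/2454680 (D = 32 + 4*(1/9818720) = 32 + 1/2454680 = 78549761/2454680 ≈ 32.000)
((-1568060 - 1313135)/(-315731 + 658748) + D)*(2196314 + C) = ((-1568060 - 1313135)/(-315731 + 658748) + 78549761/2454680)*(2196314 - 224488) = (-2881195/343017 + 78549761/2454680)*1971826 = (19871491626337/841996969560)*1971826 = 19591561923796790681/420998484780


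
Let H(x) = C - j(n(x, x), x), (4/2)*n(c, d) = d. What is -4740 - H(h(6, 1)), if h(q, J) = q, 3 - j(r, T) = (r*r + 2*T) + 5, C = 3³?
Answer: -4790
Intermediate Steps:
n(c, d) = d/2
C = 27
j(r, T) = -2 - r² - 2*T (j(r, T) = 3 - ((r*r + 2*T) + 5) = 3 - ((r² + 2*T) + 5) = 3 - (5 + r² + 2*T) = 3 + (-5 - r² - 2*T) = -2 - r² - 2*T)
H(x) = 29 + 2*x + x²/4 (H(x) = 27 - (-2 - (x/2)² - 2*x) = 27 - (-2 - x²/4 - 2*x) = 27 - (-2 - 2*x - x²/4) = 27 + (2 + 2*x + x²/4) = 29 + 2*x + x²/4)
-4740 - H(h(6, 1)) = -4740 - (29 + 2*6 + (¼)*6²) = -4740 - (29 + 12 + (¼)*36) = -4740 - (29 + 12 + 9) = -4740 - 1*50 = -4740 - 50 = -4790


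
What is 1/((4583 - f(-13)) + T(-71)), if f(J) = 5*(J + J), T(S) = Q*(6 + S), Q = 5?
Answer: 1/4388 ≈ 0.00022789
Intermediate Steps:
T(S) = 30 + 5*S (T(S) = 5*(6 + S) = 30 + 5*S)
f(J) = 10*J (f(J) = 5*(2*J) = 10*J)
1/((4583 - f(-13)) + T(-71)) = 1/((4583 - 10*(-13)) + (30 + 5*(-71))) = 1/((4583 - 1*(-130)) + (30 - 355)) = 1/((4583 + 130) - 325) = 1/(4713 - 325) = 1/4388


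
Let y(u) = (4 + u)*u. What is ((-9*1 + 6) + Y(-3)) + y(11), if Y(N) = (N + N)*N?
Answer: 180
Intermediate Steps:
Y(N) = 2*N² (Y(N) = (2*N)*N = 2*N²)
y(u) = u*(4 + u)
((-9*1 + 6) + Y(-3)) + y(11) = ((-9*1 + 6) + 2*(-3)²) + 11*(4 + 11) = ((-9 + 6) + 2*9) + 11*15 = (-3 + 18) + 165 = 15 + 165 = 180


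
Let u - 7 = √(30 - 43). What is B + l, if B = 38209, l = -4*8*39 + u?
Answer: 36968 + I*√13 ≈ 36968.0 + 3.6056*I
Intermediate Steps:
u = 7 + I*√13 (u = 7 + √(30 - 43) = 7 + √(-13) = 7 + I*√13 ≈ 7.0 + 3.6056*I)
l = -1241 + I*√13 (l = -4*8*39 + (7 + I*√13) = -32*39 + (7 + I*√13) = -1248 + (7 + I*√13) = -1241 + I*√13 ≈ -1241.0 + 3.6056*I)
B + l = 38209 + (-1241 + I*√13) = 36968 + I*√13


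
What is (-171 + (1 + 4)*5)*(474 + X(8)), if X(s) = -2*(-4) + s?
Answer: -71540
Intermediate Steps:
X(s) = 8 + s
(-171 + (1 + 4)*5)*(474 + X(8)) = (-171 + (1 + 4)*5)*(474 + (8 + 8)) = (-171 + 5*5)*(474 + 16) = (-171 + 25)*490 = -146*490 = -71540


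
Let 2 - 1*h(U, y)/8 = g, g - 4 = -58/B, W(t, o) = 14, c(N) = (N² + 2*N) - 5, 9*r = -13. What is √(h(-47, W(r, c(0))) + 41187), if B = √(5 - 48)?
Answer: √(76125179 - 19952*I*√43)/43 ≈ 202.91 - 0.17436*I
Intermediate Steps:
r = -13/9 (r = (⅑)*(-13) = -13/9 ≈ -1.4444)
c(N) = -5 + N² + 2*N
B = I*√43 (B = √(-43) = I*√43 ≈ 6.5574*I)
g = 4 + 58*I*√43/43 (g = 4 - 58*(-I*√43/43) = 4 - (-58)*I*√43/43 = 4 + 58*I*√43/43 ≈ 4.0 + 8.8449*I)
h(U, y) = -16 - 464*I*√43/43 (h(U, y) = 16 - 8*(4 + 58*I*√43/43) = 16 + (-32 - 464*I*√43/43) = -16 - 464*I*√43/43)
√(h(-47, W(r, c(0))) + 41187) = √((-16 - 464*I*√43/43) + 41187) = √(41171 - 464*I*√43/43)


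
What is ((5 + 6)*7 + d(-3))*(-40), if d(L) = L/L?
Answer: -3120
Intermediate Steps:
d(L) = 1
((5 + 6)*7 + d(-3))*(-40) = ((5 + 6)*7 + 1)*(-40) = (11*7 + 1)*(-40) = (77 + 1)*(-40) = 78*(-40) = -3120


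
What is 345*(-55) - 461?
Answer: -19436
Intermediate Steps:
345*(-55) - 461 = -18975 - 461 = -19436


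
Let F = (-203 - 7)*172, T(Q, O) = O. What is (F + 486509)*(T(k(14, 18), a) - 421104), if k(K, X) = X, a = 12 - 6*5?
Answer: -189668716458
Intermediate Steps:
a = -18 (a = 12 - 30 = -18)
F = -36120 (F = -210*172 = -36120)
(F + 486509)*(T(k(14, 18), a) - 421104) = (-36120 + 486509)*(-18 - 421104) = 450389*(-421122) = -189668716458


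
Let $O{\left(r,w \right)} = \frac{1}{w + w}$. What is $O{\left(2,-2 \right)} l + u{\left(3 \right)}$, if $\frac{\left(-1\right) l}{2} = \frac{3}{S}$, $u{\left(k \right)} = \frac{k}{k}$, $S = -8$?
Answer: $\frac{13}{16} \approx 0.8125$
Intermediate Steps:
$O{\left(r,w \right)} = \frac{1}{2 w}$
$u{\left(k \right)} = 1$
$l = \frac{3}{4}$ ($l = - 2 \frac{3}{-8} = - 2 \cdot 3 \left(- \frac{1}{8}\right) = \left(-2\right) \left(- \frac{3}{8}\right) = \frac{3}{4} \approx 0.75$)
$O{\left(2,-2 \right)} l + u{\left(3 \right)} = \frac{1}{2 \left(-2\right)} \frac{3}{4} + 1 = \frac{1}{2} \left(- \frac{1}{2}\right) \frac{3}{4} + 1 = \left(- \frac{1}{4}\right) \frac{3}{4} + 1 = - \frac{3}{16} + 1 = \frac{13}{16}$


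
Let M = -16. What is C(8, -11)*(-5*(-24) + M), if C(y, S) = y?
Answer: 832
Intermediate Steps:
C(8, -11)*(-5*(-24) + M) = 8*(-5*(-24) - 16) = 8*(120 - 16) = 8*104 = 832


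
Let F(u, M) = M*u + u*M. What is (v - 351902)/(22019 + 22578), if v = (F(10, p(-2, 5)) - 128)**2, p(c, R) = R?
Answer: -15266/1939 ≈ -7.8731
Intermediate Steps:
F(u, M) = 2*M*u (F(u, M) = M*u + M*u = 2*M*u)
v = 784 (v = (2*5*10 - 128)**2 = (100 - 128)**2 = (-28)**2 = 784)
(v - 351902)/(22019 + 22578) = (784 - 351902)/(22019 + 22578) = -351118/44597 = -351118*1/44597 = -15266/1939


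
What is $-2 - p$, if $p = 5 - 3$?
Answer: $-4$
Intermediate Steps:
$p = 2$ ($p = 5 - 3 = 2$)
$-2 - p = -2 - 2 = -4$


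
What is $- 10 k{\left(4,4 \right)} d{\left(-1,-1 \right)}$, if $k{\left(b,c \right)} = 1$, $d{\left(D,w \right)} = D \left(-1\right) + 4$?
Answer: $-50$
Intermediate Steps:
$d{\left(D,w \right)} = 4 - D$ ($d{\left(D,w \right)} = - D + 4 = 4 - D$)
$- 10 k{\left(4,4 \right)} d{\left(-1,-1 \right)} = \left(-10\right) 1 \left(4 - -1\right) = - 10 \left(4 + 1\right) = \left(-10\right) 5 = -50$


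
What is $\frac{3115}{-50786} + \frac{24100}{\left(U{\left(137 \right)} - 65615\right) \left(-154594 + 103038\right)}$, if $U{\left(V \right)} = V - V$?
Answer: $- \frac{526817213775}{8590063234742} \approx -0.061329$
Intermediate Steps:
$U{\left(V \right)} = 0$
$\frac{3115}{-50786} + \frac{24100}{\left(U{\left(137 \right)} - 65615\right) \left(-154594 + 103038\right)} = \frac{3115}{-50786} + \frac{24100}{\left(0 - 65615\right) \left(-154594 + 103038\right)} = 3115 \left(- \frac{1}{50786}\right) + \frac{24100}{\left(-65615\right) \left(-51556\right)} = - \frac{3115}{50786} + \frac{24100}{3382846940} = - \frac{3115}{50786} + 24100 \cdot \frac{1}{3382846940} = - \frac{3115}{50786} + \frac{1205}{169142347} = - \frac{526817213775}{8590063234742}$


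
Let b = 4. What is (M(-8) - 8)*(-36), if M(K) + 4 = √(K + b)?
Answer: 432 - 72*I ≈ 432.0 - 72.0*I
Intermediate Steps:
M(K) = -4 + √(4 + K) (M(K) = -4 + √(K + 4) = -4 + √(4 + K))
(M(-8) - 8)*(-36) = ((-4 + √(4 - 8)) - 8)*(-36) = ((-4 + √(-4)) - 8)*(-36) = ((-4 + 2*I) - 8)*(-36) = (-12 + 2*I)*(-36) = 432 - 72*I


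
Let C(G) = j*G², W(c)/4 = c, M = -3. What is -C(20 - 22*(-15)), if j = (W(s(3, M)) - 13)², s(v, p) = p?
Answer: -76562500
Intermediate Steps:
W(c) = 4*c
j = 625 (j = (4*(-3) - 13)² = (-12 - 13)² = (-25)² = 625)
C(G) = 625*G²
-C(20 - 22*(-15)) = -625*(20 - 22*(-15))² = -625*(20 + 330)² = -625*350² = -625*122500 = -1*76562500 = -76562500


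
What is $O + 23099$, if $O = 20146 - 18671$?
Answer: $24574$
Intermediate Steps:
$O = 1475$ ($O = 20146 - 18671 = 1475$)
$O + 23099 = 1475 + 23099 = 24574$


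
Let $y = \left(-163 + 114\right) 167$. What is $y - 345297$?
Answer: $-353480$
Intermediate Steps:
$y = -8183$ ($y = \left(-49\right) 167 = -8183$)
$y - 345297 = -8183 - 345297 = -353480$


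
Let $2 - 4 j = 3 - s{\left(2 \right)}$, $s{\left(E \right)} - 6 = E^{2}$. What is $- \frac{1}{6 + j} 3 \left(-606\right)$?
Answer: $\frac{2424}{11} \approx 220.36$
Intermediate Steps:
$s{\left(E \right)} = 6 + E^{2}$
$j = \frac{9}{4}$ ($j = \frac{1}{2} - \frac{3 - \left(6 + 2^{2}\right)}{4} = \frac{1}{2} - \frac{3 - \left(6 + 4\right)}{4} = \frac{1}{2} - \frac{3 - 10}{4} = \frac{1}{2} - - \frac{7}{4} = \frac{1}{2} + \frac{7}{4} = \frac{9}{4} \approx 2.25$)
$- \frac{1}{6 + j} 3 \left(-606\right) = - \frac{1}{6 + \frac{9}{4}} \cdot 3 \left(-606\right) = - \frac{1}{\frac{33}{4}} \cdot 3 \left(-606\right) = \left(-1\right) \frac{4}{33} \cdot 3 \left(-606\right) = \left(- \frac{4}{33}\right) 3 \left(-606\right) = \left(- \frac{4}{11}\right) \left(-606\right) = \frac{2424}{11}$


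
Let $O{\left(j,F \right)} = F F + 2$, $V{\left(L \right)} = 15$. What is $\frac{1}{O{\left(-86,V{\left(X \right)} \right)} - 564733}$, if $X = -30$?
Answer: $- \frac{1}{564506} \approx -1.7715 \cdot 10^{-6}$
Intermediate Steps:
$O{\left(j,F \right)} = 2 + F^{2}$ ($O{\left(j,F \right)} = F^{2} + 2 = 2 + F^{2}$)
$\frac{1}{O{\left(-86,V{\left(X \right)} \right)} - 564733} = \frac{1}{\left(2 + 15^{2}\right) - 564733} = \frac{1}{\left(2 + 225\right) - 564733} = \frac{1}{227 - 564733} = \frac{1}{-564506} = - \frac{1}{564506}$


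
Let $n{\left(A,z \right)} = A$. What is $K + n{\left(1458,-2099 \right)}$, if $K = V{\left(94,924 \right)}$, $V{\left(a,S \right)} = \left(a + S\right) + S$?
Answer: $3400$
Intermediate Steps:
$V{\left(a,S \right)} = a + 2 S$ ($V{\left(a,S \right)} = \left(S + a\right) + S = a + 2 S$)
$K = 1942$ ($K = 94 + 2 \cdot 924 = 94 + 1848 = 1942$)
$K + n{\left(1458,-2099 \right)} = 1942 + 1458 = 3400$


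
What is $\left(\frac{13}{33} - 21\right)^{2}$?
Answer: $\frac{462400}{1089} \approx 424.61$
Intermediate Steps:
$\left(\frac{13}{33} - 21\right)^{2} = \left(- \frac{680}{33}\right)^{2} = \frac{462400}{1089}$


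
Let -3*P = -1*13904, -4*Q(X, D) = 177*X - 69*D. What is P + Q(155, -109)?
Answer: -12313/3 ≈ -4104.3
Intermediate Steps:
Q(X, D) = -177*X/4 + 69*D/4 (Q(X, D) = -(177*X - 69*D)/4 = -(-69*D + 177*X)/4 = -177*X/4 + 69*D/4)
P = 13904/3 (P = -(-1)*13904/3 = -⅓*(-13904) = 13904/3 ≈ 4634.7)
P + Q(155, -109) = 13904/3 + (-177/4*155 + (69/4)*(-109)) = 13904/3 + (-27435/4 - 7521/4) = 13904/3 - 8739 = -12313/3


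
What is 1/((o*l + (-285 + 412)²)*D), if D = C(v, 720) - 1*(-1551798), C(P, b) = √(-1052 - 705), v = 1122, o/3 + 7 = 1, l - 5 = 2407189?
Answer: I/(43313363*(√1757 - 1551798*I)) ≈ -1.4878e-14 + 4.0188e-19*I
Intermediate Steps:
l = 2407194 (l = 5 + 2407189 = 2407194)
o = -18 (o = -21 + 3*1 = -21 + 3 = -18)
C(P, b) = I*√1757 (C(P, b) = √(-1757) = I*√1757)
D = 1551798 + I*√1757 (D = I*√1757 - 1*(-1551798) = I*√1757 + 1551798 = 1551798 + I*√1757 ≈ 1.5518e+6 + 41.917*I)
1/((o*l + (-285 + 412)²)*D) = 1/((-18*2407194 + (-285 + 412)²)*(1551798 + I*√1757)) = 1/((-43329492 + 127²)*(1551798 + I*√1757)) = 1/((-43329492 + 16129)*(1551798 + I*√1757)) = 1/((-43313363)*(1551798 + I*√1757)) = -1/(43313363*(1551798 + I*√1757))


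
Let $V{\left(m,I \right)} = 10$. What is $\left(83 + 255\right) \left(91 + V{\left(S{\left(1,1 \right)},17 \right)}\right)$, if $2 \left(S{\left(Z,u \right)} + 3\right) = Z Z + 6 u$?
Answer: $34138$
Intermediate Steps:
$S{\left(Z,u \right)} = -3 + \frac{Z^{2}}{2} + 3 u$ ($S{\left(Z,u \right)} = -3 + \frac{Z Z + 6 u}{2} = -3 + \frac{Z^{2} + 6 u}{2} = -3 + \left(\frac{Z^{2}}{2} + 3 u\right) = -3 + \frac{Z^{2}}{2} + 3 u$)
$\left(83 + 255\right) \left(91 + V{\left(S{\left(1,1 \right)},17 \right)}\right) = \left(83 + 255\right) \left(91 + 10\right) = 338 \cdot 101 = 34138$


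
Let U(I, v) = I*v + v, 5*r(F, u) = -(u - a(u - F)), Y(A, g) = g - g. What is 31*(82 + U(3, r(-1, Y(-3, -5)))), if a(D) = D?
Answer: 12834/5 ≈ 2566.8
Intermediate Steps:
Y(A, g) = 0
r(F, u) = -F/5 (r(F, u) = (-(u - (u - F)))/5 = (-(u + (F - u)))/5 = (-F)/5 = -F/5)
U(I, v) = v + I*v
31*(82 + U(3, r(-1, Y(-3, -5)))) = 31*(82 + (-⅕*(-1))*(1 + 3)) = 31*(82 + (⅕)*4) = 31*(82 + ⅘) = 31*(414/5) = 12834/5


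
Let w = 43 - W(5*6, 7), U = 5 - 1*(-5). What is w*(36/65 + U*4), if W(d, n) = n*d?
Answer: -440212/65 ≈ -6772.5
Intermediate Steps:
U = 10 (U = 5 + 5 = 10)
W(d, n) = d*n
w = -167 (w = 43 - 5*6*7 = 43 - 30*7 = 43 - 1*210 = 43 - 210 = -167)
w*(36/65 + U*4) = -167*(36/65 + 10*4) = -167*(36*(1/65) + 40) = -167*(36/65 + 40) = -167*2636/65 = -440212/65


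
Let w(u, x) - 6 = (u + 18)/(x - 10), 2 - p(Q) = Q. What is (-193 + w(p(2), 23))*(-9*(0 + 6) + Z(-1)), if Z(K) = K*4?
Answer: 139954/13 ≈ 10766.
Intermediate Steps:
Z(K) = 4*K
p(Q) = 2 - Q
w(u, x) = 6 + (18 + u)/(-10 + x) (w(u, x) = 6 + (u + 18)/(x - 10) = 6 + (18 + u)/(-10 + x))
(-193 + w(p(2), 23))*(-9*(0 + 6) + Z(-1)) = (-193 + (-42 + (2 - 1*2) + 6*23)/(-10 + 23))*(-9*(0 + 6) + 4*(-1)) = (-193 + (-42 + (2 - 2) + 138)/13)*(-9*6 - 4) = (-193 + (-42 + 0 + 138)/13)*(-54 - 4) = (-193 + (1/13)*96)*(-58) = (-193 + 96/13)*(-58) = -2413/13*(-58) = 139954/13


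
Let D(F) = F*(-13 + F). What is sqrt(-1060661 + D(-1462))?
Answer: sqrt(1095789) ≈ 1046.8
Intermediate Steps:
sqrt(-1060661 + D(-1462)) = sqrt(-1060661 - 1462*(-13 - 1462)) = sqrt(-1060661 - 1462*(-1475)) = sqrt(-1060661 + 2156450) = sqrt(1095789)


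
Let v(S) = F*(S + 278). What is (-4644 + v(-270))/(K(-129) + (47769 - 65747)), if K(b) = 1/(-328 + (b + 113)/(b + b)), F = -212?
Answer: 268207360/760541441 ≈ 0.35265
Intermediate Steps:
v(S) = -58936 - 212*S (v(S) = -212*(S + 278) = -212*(278 + S) = -58936 - 212*S)
K(b) = 1/(-328 + (113 + b)/(2*b)) (K(b) = 1/(-328 + (113 + b)/((2*b))) = 1/(-328 + (113 + b)*(1/(2*b))) = 1/(-328 + (113 + b)/(2*b)))
(-4644 + v(-270))/(K(-129) + (47769 - 65747)) = (-4644 + (-58936 - 212*(-270)))/(-2*(-129)/(-113 + 655*(-129)) + (47769 - 65747)) = (-4644 + (-58936 + 57240))/(-2*(-129)/(-113 - 84495) - 17978) = (-4644 - 1696)/(-2*(-129)/(-84608) - 17978) = -6340/(-2*(-129)*(-1/84608) - 17978) = -6340/(-129/42304 - 17978) = -6340/(-760541441/42304) = -6340*(-42304/760541441) = 268207360/760541441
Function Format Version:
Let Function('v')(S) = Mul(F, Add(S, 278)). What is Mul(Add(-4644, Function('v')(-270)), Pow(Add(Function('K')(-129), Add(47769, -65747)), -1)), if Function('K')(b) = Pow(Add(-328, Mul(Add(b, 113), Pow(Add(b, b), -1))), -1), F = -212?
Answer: Rational(268207360, 760541441) ≈ 0.35265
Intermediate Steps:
Function('v')(S) = Add(-58936, Mul(-212, S)) (Function('v')(S) = Mul(-212, Add(S, 278)) = Mul(-212, Add(278, S)) = Add(-58936, Mul(-212, S)))
Function('K')(b) = Pow(Add(-328, Mul(Rational(1, 2), Pow(b, -1), Add(113, b))), -1) (Function('K')(b) = Pow(Add(-328, Mul(Add(113, b), Pow(Mul(2, b), -1))), -1) = Pow(Add(-328, Mul(Add(113, b), Mul(Rational(1, 2), Pow(b, -1)))), -1) = Pow(Add(-328, Mul(Rational(1, 2), Pow(b, -1), Add(113, b))), -1))
Mul(Add(-4644, Function('v')(-270)), Pow(Add(Function('K')(-129), Add(47769, -65747)), -1)) = Mul(Add(-4644, Add(-58936, Mul(-212, -270))), Pow(Add(Mul(-2, -129, Pow(Add(-113, Mul(655, -129)), -1)), Add(47769, -65747)), -1)) = Mul(Add(-4644, Add(-58936, 57240)), Pow(Add(Mul(-2, -129, Pow(Add(-113, -84495), -1)), -17978), -1)) = Mul(Add(-4644, -1696), Pow(Add(Mul(-2, -129, Pow(-84608, -1)), -17978), -1)) = Mul(-6340, Pow(Add(Mul(-2, -129, Rational(-1, 84608)), -17978), -1)) = Mul(-6340, Pow(Add(Rational(-129, 42304), -17978), -1)) = Mul(-6340, Pow(Rational(-760541441, 42304), -1)) = Mul(-6340, Rational(-42304, 760541441)) = Rational(268207360, 760541441)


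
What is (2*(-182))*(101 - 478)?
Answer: 137228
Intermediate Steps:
(2*(-182))*(101 - 478) = -364*(-377) = 137228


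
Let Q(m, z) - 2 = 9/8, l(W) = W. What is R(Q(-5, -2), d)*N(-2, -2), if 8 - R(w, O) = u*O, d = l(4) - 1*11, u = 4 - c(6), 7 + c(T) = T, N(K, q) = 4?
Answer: 172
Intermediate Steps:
c(T) = -7 + T
u = 5 (u = 4 - (-7 + 6) = 4 - 1*(-1) = 4 + 1 = 5)
d = -7 (d = 4 - 1*11 = 4 - 11 = -7)
Q(m, z) = 25/8 (Q(m, z) = 2 + 9/8 = 25/8)
R(w, O) = 8 - 5*O
R(Q(-5, -2), d)*N(-2, -2) = (8 - 5*(-7))*4 = (8 + 35)*4 = 43*4 = 172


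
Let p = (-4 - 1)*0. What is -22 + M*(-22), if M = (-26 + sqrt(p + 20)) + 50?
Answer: -550 - 44*sqrt(5) ≈ -648.39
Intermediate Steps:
p = 0 (p = -5*0 = 0)
M = 24 + 2*sqrt(5) (M = (-26 + sqrt(0 + 20)) + 50 = (-26 + sqrt(20)) + 50 = (-26 + 2*sqrt(5)) + 50 = 24 + 2*sqrt(5) ≈ 28.472)
-22 + M*(-22) = -22 + (24 + 2*sqrt(5))*(-22) = -22 + (-528 - 44*sqrt(5)) = -550 - 44*sqrt(5)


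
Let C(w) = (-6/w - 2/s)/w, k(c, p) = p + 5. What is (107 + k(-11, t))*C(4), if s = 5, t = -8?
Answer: -247/5 ≈ -49.400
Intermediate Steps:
k(c, p) = 5 + p
C(w) = (-⅖ - 6/w)/w (C(w) = (-6/w - 2/5)/w = (-6/w - 2*⅕)/w = (-6/w - ⅖)/w = (-⅖ - 6/w)/w)
(107 + k(-11, t))*C(4) = (107 + (5 - 8))*((⅖)*(-15 - 1*4)/4²) = (107 - 3)*((⅖)*(1/16)*(-15 - 4)) = 104*((⅖)*(1/16)*(-19)) = 104*(-19/40) = -247/5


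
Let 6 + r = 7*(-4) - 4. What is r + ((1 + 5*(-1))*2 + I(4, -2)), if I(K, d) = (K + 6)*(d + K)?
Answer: -26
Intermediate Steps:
I(K, d) = (6 + K)*(K + d)
r = -38 (r = -6 + (7*(-4) - 4) = -6 + (-28 - 4) = -6 - 32 = -38)
r + ((1 + 5*(-1))*2 + I(4, -2)) = -38 + ((1 + 5*(-1))*2 + (4² + 6*4 + 6*(-2) + 4*(-2))) = -38 + ((1 - 5)*2 + (16 + 24 - 12 - 8)) = -38 + (-4*2 + 20) = -38 + (-8 + 20) = -38 + 12 = -26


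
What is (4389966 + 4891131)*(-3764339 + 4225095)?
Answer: 4276321129332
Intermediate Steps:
(4389966 + 4891131)*(-3764339 + 4225095) = 9281097*460756 = 4276321129332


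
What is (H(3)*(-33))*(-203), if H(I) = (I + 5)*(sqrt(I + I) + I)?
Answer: 160776 + 53592*sqrt(6) ≈ 2.9205e+5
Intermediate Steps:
H(I) = (5 + I)*(I + sqrt(2)*sqrt(I)) (H(I) = (5 + I)*(sqrt(2*I) + I) = (5 + I)*(sqrt(2)*sqrt(I) + I) = (5 + I)*(I + sqrt(2)*sqrt(I)))
(H(3)*(-33))*(-203) = ((3**2 + 5*3 + sqrt(2)*3**(3/2) + 5*sqrt(2)*sqrt(3))*(-33))*(-203) = ((9 + 15 + sqrt(2)*(3*sqrt(3)) + 5*sqrt(6))*(-33))*(-203) = ((9 + 15 + 3*sqrt(6) + 5*sqrt(6))*(-33))*(-203) = ((24 + 8*sqrt(6))*(-33))*(-203) = (-792 - 264*sqrt(6))*(-203) = 160776 + 53592*sqrt(6)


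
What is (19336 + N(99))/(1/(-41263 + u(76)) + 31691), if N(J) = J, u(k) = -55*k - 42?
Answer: 884000975/1441465134 ≈ 0.61327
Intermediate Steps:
u(k) = -42 - 55*k
(19336 + N(99))/(1/(-41263 + u(76)) + 31691) = (19336 + 99)/(1/(-41263 + (-42 - 55*76)) + 31691) = 19435/(1/(-41263 + (-42 - 4180)) + 31691) = 19435/(1/(-41263 - 4222) + 31691) = 19435/(1/(-45485) + 31691) = 19435/(-1/45485 + 31691) = 19435/(1441465134/45485) = 19435*(45485/1441465134) = 884000975/1441465134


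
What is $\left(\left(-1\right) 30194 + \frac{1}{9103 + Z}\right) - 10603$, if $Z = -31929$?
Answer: $- \frac{931232323}{22826} \approx -40797.0$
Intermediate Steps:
$\left(\left(-1\right) 30194 + \frac{1}{9103 + Z}\right) - 10603 = \left(\left(-1\right) 30194 + \frac{1}{9103 - 31929}\right) - 10603 = \left(-30194 + \frac{1}{-22826}\right) - 10603 = \left(-30194 - \frac{1}{22826}\right) - 10603 = - \frac{689208245}{22826} - 10603 = - \frac{931232323}{22826}$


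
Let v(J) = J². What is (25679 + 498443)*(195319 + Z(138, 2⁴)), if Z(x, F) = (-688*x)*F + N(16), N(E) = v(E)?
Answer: -693690666538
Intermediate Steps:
N(E) = E²
Z(x, F) = 256 - 688*F*x (Z(x, F) = (-688*x)*F + 16² = -688*F*x + 256 = 256 - 688*F*x)
(25679 + 498443)*(195319 + Z(138, 2⁴)) = (25679 + 498443)*(195319 + (256 - 688*2⁴*138)) = 524122*(195319 + (256 - 688*16*138)) = 524122*(195319 + (256 - 1519104)) = 524122*(195319 - 1518848) = 524122*(-1323529) = -693690666538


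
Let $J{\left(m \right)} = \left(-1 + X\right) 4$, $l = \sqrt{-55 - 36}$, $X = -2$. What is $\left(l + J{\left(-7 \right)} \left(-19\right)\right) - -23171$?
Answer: $23399 + i \sqrt{91} \approx 23399.0 + 9.5394 i$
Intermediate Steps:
$l = i \sqrt{91}$ ($l = \sqrt{-91} = i \sqrt{91} \approx 9.5394 i$)
$J{\left(m \right)} = -12$ ($J{\left(m \right)} = \left(-1 - 2\right) 4 = \left(-3\right) 4 = -12$)
$\left(l + J{\left(-7 \right)} \left(-19\right)\right) - -23171 = \left(i \sqrt{91} - -228\right) - -23171 = \left(i \sqrt{91} + 228\right) + 23171 = \left(228 + i \sqrt{91}\right) + 23171 = 23399 + i \sqrt{91}$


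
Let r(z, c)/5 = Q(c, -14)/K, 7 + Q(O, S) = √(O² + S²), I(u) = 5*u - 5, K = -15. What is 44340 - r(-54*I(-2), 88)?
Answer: 133013/3 + 2*√1985/3 ≈ 44367.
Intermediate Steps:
I(u) = -5 + 5*u
Q(O, S) = -7 + √(O² + S²)
r(z, c) = 7/3 - √(196 + c²)/3 (r(z, c) = 5*((-7 + √(c² + (-14)²))/(-15)) = 5*((-7 + √(c² + 196))*(-1/15)) = 5*((-7 + √(196 + c²))*(-1/15)) = 5*(7/15 - √(196 + c²)/15) = 7/3 - √(196 + c²)/3)
44340 - r(-54*I(-2), 88) = 44340 - (7/3 - √(196 + 88²)/3) = 44340 - (7/3 - √(196 + 7744)/3) = 44340 - (7/3 - 2*√1985/3) = 44340 + (-7/3 + 2*√1985/3) = 133013/3 + 2*√1985/3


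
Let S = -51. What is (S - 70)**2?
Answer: 14641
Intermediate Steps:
(S - 70)**2 = (-51 - 70)**2 = (-121)**2 = 14641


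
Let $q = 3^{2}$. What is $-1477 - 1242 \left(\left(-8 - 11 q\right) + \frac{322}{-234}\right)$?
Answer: $\frac{1730639}{13} \approx 1.3313 \cdot 10^{5}$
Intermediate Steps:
$q = 9$
$-1477 - 1242 \left(\left(-8 - 11 q\right) + \frac{322}{-234}\right) = -1477 - 1242 \left(\left(-8 - 99\right) + \frac{322}{-234}\right) = -1477 - 1242 \left(\left(-8 - 99\right) + 322 \left(- \frac{1}{234}\right)\right) = -1477 - 1242 \left(-107 - \frac{161}{117}\right) = -1477 - - \frac{1749840}{13} = -1477 + \frac{1749840}{13} = \frac{1730639}{13}$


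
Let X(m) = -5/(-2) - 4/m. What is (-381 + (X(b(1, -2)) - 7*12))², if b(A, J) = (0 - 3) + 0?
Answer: 7656289/36 ≈ 2.1267e+5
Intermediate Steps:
b(A, J) = -3 (b(A, J) = -3 + 0 = -3)
X(m) = 5/2 - 4/m (X(m) = -5*(-½) - 4/m = 5/2 - 4/m)
(-381 + (X(b(1, -2)) - 7*12))² = (-381 + ((5/2 - 4/(-3)) - 7*12))² = (-381 + ((5/2 - 4*(-⅓)) - 84))² = (-381 + ((5/2 + 4/3) - 84))² = (-381 + (23/6 - 84))² = (-381 - 481/6)² = (-2767/6)² = 7656289/36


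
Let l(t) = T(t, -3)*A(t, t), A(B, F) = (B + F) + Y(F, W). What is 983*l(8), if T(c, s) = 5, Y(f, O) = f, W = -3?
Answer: 117960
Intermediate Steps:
A(B, F) = B + 2*F (A(B, F) = (B + F) + F = B + 2*F)
l(t) = 15*t (l(t) = 5*(t + 2*t) = 5*(3*t) = 15*t)
983*l(8) = 983*(15*8) = 983*120 = 117960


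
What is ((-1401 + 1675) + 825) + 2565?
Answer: 3664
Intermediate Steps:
((-1401 + 1675) + 825) + 2565 = (274 + 825) + 2565 = 1099 + 2565 = 3664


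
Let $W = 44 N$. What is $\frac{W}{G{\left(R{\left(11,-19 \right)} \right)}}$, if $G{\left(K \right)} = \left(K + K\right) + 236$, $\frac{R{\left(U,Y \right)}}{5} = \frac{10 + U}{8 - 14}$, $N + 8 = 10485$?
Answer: $\frac{460988}{201} \approx 2293.5$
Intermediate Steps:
$N = 10477$ ($N = -8 + 10485 = 10477$)
$R{\left(U,Y \right)} = - \frac{25}{3} - \frac{5 U}{6}$ ($R{\left(U,Y \right)} = 5 \frac{10 + U}{8 - 14} = 5 \frac{10 + U}{-6} = 5 \left(10 + U\right) \left(- \frac{1}{6}\right) = 5 \left(- \frac{5}{3} - \frac{U}{6}\right) = - \frac{25}{3} - \frac{5 U}{6}$)
$W = 460988$ ($W = 44 \cdot 10477 = 460988$)
$G{\left(K \right)} = 236 + 2 K$ ($G{\left(K \right)} = 2 K + 236 = 236 + 2 K$)
$\frac{W}{G{\left(R{\left(11,-19 \right)} \right)}} = \frac{460988}{236 + 2 \left(- \frac{25}{3} - \frac{55}{6}\right)} = \frac{460988}{236 + 2 \left(- \frac{35}{2}\right)} = \frac{460988}{236 - 35} = \frac{460988}{201}$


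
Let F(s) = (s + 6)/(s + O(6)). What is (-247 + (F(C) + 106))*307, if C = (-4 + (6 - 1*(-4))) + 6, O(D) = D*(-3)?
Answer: -44208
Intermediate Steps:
O(D) = -3*D
C = 12 (C = (-4 + (6 + 4)) + 6 = (-4 + 10) + 6 = 6 + 6 = 12)
F(s) = (6 + s)/(-18 + s) (F(s) = (s + 6)/(s - 3*6) = (6 + s)/(s - 18) = (6 + s)/(-18 + s))
(-247 + (F(C) + 106))*307 = (-247 + ((6 + 12)/(-18 + 12) + 106))*307 = (-247 + (18/(-6) + 106))*307 = (-247 + (-⅙*18 + 106))*307 = (-247 + (-3 + 106))*307 = (-247 + 103)*307 = -144*307 = -44208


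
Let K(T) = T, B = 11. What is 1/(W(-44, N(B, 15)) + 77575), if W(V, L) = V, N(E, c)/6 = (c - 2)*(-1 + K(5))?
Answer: 1/77531 ≈ 1.2898e-5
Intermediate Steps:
N(E, c) = -48 + 24*c (N(E, c) = 6*((c - 2)*(-1 + 5)) = 6*((-2 + c)*4) = 6*(-8 + 4*c) = -48 + 24*c)
1/(W(-44, N(B, 15)) + 77575) = 1/(-44 + 77575) = 1/77531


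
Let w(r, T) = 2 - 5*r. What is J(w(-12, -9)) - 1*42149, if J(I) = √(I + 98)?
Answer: -42149 + 4*√10 ≈ -42136.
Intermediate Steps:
J(I) = √(98 + I)
J(w(-12, -9)) - 1*42149 = √(98 + (2 - 5*(-12))) - 1*42149 = √(98 + (2 + 60)) - 42149 = √(98 + 62) - 42149 = √160 - 42149 = 4*√10 - 42149 = -42149 + 4*√10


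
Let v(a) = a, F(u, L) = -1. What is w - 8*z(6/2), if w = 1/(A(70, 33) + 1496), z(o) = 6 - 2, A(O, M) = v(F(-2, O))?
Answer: -47839/1495 ≈ -31.999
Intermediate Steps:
A(O, M) = -1
z(o) = 4
w = 1/1495 (w = 1/(-1 + 1496) = 1/1495 ≈ 0.00066890)
w - 8*z(6/2) = 1/1495 - 8*4 = 1/1495 - 1*32 = 1/1495 - 32 = -47839/1495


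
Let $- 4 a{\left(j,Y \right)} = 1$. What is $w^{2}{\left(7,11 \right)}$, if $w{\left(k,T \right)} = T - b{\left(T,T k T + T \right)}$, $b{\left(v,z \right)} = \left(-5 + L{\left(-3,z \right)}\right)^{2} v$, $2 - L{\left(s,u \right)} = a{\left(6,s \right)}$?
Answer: $\frac{1334025}{256} \approx 5211.0$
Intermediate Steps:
$a{\left(j,Y \right)} = - \frac{1}{4}$ ($a{\left(j,Y \right)} = \left(- \frac{1}{4}\right) 1 = - \frac{1}{4}$)
$L{\left(s,u \right)} = \frac{9}{4}$ ($L{\left(s,u \right)} = 2 - - \frac{1}{4} = 2 + \frac{1}{4} = \frac{9}{4}$)
$b{\left(v,z \right)} = \frac{121 v}{16}$ ($b{\left(v,z \right)} = \left(-5 + \frac{9}{4}\right)^{2} v = \left(- \frac{11}{4}\right)^{2} v = \frac{121 v}{16}$)
$w{\left(k,T \right)} = - \frac{105 T}{16}$ ($w{\left(k,T \right)} = T - \frac{121 T}{16} = - \frac{105 T}{16}$)
$w^{2}{\left(7,11 \right)} = \left(\left(- \frac{105}{16}\right) 11\right)^{2} = \left(- \frac{1155}{16}\right)^{2} = \frac{1334025}{256}$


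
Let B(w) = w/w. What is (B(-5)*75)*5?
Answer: 375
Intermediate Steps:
B(w) = 1
(B(-5)*75)*5 = (1*75)*5 = 75*5 = 375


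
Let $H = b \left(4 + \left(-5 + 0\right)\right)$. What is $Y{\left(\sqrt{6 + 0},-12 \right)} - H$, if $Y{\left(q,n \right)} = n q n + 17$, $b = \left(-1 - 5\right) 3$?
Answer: $-1 + 144 \sqrt{6} \approx 351.73$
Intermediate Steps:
$b = -18$ ($b = \left(-6\right) 3 = -18$)
$Y{\left(q,n \right)} = 17 + q n^{2}$ ($Y{\left(q,n \right)} = q n^{2} + 17 = 17 + q n^{2}$)
$H = 18$ ($H = - 18 \left(4 + \left(-5 + 0\right)\right) = - 18 \left(4 - 5\right) = \left(-18\right) \left(-1\right) = 18$)
$Y{\left(\sqrt{6 + 0},-12 \right)} - H = \left(17 + \sqrt{6 + 0} \left(-12\right)^{2}\right) - 18 = \left(17 + \sqrt{6} \cdot 144\right) - 18 = \left(17 + 144 \sqrt{6}\right) - 18 = -1 + 144 \sqrt{6}$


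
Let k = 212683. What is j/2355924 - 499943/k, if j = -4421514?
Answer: -353034762399/83510830682 ≈ -4.2274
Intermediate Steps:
j/2355924 - 499943/k = -4421514/2355924 - 499943/212683 = -4421514*1/2355924 - 499943*1/212683 = -736919/392654 - 499943/212683 = -353034762399/83510830682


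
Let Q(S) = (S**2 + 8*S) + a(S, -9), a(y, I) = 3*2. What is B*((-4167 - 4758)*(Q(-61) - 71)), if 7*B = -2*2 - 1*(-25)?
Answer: -84823200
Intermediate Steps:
a(y, I) = 6
Q(S) = 6 + S**2 + 8*S (Q(S) = (S**2 + 8*S) + 6 = 6 + S**2 + 8*S)
B = 3 (B = (-2*2 - 1*(-25))/7 = (-4 + 25)/7 = (1/7)*21 = 3)
B*((-4167 - 4758)*(Q(-61) - 71)) = 3*((-4167 - 4758)*((6 + (-61)**2 + 8*(-61)) - 71)) = 3*(-8925*((6 + 3721 - 488) - 71)) = 3*(-8925*(3239 - 71)) = 3*(-8925*3168) = 3*(-28274400) = -84823200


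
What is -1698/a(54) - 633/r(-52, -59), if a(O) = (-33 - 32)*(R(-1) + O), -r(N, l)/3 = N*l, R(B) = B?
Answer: 456643/813020 ≈ 0.56166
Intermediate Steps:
r(N, l) = -3*N*l
a(O) = 65 - 65*O (a(O) = (-33 - 32)*(-1 + O) = -65*(-1 + O) = 65 - 65*O)
-1698/a(54) - 633/r(-52, -59) = -1698/(65 - 65*54) - 633/((-3*(-52)*(-59))) = -1698/(65 - 3510) - 633/(-9204) = -1698/(-3445) - 633*(-1/9204) = -1698*(-1/3445) + 211/3068 = 1698/3445 + 211/3068 = 456643/813020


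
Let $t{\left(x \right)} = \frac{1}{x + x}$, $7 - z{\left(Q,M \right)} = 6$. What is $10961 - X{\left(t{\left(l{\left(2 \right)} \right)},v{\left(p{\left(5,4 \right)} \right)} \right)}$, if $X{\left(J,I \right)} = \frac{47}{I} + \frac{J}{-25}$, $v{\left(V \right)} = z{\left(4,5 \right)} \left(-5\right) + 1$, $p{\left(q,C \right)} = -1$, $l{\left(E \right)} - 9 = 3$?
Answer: $\frac{6583651}{600} \approx 10973.0$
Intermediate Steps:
$z{\left(Q,M \right)} = 1$ ($z{\left(Q,M \right)} = 7 - 6 = 1$)
$l{\left(E \right)} = 12$ ($l{\left(E \right)} = 9 + 3 = 12$)
$t{\left(x \right)} = \frac{1}{2 x}$
$v{\left(V \right)} = -4$ ($v{\left(V \right)} = 1 \left(-5\right) + 1 = -5 + 1 = -4$)
$X{\left(J,I \right)} = \frac{47}{I} - \frac{J}{25}$ ($X{\left(J,I \right)} = \frac{47}{I} + J \left(- \frac{1}{25}\right) = \frac{47}{I} - \frac{J}{25}$)
$10961 - X{\left(t{\left(l{\left(2 \right)} \right)},v{\left(p{\left(5,4 \right)} \right)} \right)} = 10961 - \left(\frac{47}{-4} - \frac{\frac{1}{2} \cdot \frac{1}{12}}{25}\right) = 10961 - \left(47 \left(- \frac{1}{4}\right) - \frac{\frac{1}{2} \cdot \frac{1}{12}}{25}\right) = 10961 - \left(- \frac{47}{4} - \frac{1}{600}\right) = 10961 - - \frac{7051}{600} = 10961 + \frac{7051}{600} = \frac{6583651}{600}$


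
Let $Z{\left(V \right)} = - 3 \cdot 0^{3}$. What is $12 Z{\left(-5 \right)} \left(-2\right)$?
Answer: $0$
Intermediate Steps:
$Z{\left(V \right)} = 0$ ($Z{\left(V \right)} = \left(-3\right) 0 = 0$)
$12 Z{\left(-5 \right)} \left(-2\right) = 12 \cdot 0 \left(-2\right) = 0 \left(-2\right) = 0$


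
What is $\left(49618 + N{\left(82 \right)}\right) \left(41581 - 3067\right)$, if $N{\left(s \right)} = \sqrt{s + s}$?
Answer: $1910987652 + 77028 \sqrt{41} \approx 1.9115 \cdot 10^{9}$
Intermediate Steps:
$N{\left(s \right)} = \sqrt{2} \sqrt{s}$ ($N{\left(s \right)} = \sqrt{2 s} = \sqrt{2} \sqrt{s}$)
$\left(49618 + N{\left(82 \right)}\right) \left(41581 - 3067\right) = \left(49618 + \sqrt{2} \sqrt{82}\right) \left(41581 - 3067\right) = \left(49618 + 2 \sqrt{41}\right) 38514 = 1910987652 + 77028 \sqrt{41}$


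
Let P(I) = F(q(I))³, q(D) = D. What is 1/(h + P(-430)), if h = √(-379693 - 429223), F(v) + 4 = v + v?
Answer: -161243136/103997395628660213 - I*√202229/207994791257320426 ≈ -1.5505e-9 - 2.1621e-15*I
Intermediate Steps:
F(v) = -4 + 2*v (F(v) = -4 + (v + v) = -4 + 2*v)
P(I) = (-4 + 2*I)³
h = 2*I*√202229 (h = √(-808916) = 2*I*√202229 ≈ 899.4*I)
1/(h + P(-430)) = 1/(2*I*√202229 + 8*(-2 - 430)³) = 1/(2*I*√202229 + 8*(-432)³) = 1/(2*I*√202229 + 8*(-80621568)) = 1/(2*I*√202229 - 644972544) = 1/(-644972544 + 2*I*√202229)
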